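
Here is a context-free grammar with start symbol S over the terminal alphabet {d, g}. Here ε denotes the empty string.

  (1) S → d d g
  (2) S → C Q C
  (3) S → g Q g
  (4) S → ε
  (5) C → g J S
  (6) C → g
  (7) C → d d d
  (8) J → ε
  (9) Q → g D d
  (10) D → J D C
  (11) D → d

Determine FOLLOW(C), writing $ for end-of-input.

{$, d, g}

FIRST(C): from C→g J S we get {g}; from C→g we get {g}; from C→d d d we get {d}. So FIRST(C) = {d, g}.
FIRST(J): from J→ε we get {ε}. So FIRST(J) = {ε}.
FIRST(Q): from Q→g D d we get {g}. So FIRST(Q) = {g}.
FIRST(S): from S→d d g we get {d}; from S→C Q C we get {d, g}; from S→g Q g we get {g}; from S→ε we get {ε}. So FIRST(S) = {ε, d, g}.
FIRST(D): from D→J D C we get {d}; from D→d we get {d}. So FIRST(D) = {d}.
FOLLOW(S) includes $ since S is the start symbol.
FOLLOW(Q): in S→C Q C, Q is followed by C with FIRST {d, g}; in S→g Q g, Q is followed by g with FIRST {g}. Thus FOLLOW(Q) = {d, g}.
FOLLOW(D): in Q→g D d, D is followed by d with FIRST {d}; in D→J D C, D is followed by C with FIRST {d, g}. Thus FOLLOW(D) = {d, g}.
FOLLOW(S): in C→g J S, the suffix after S is empty, so FOLLOW(S) ⊇ FOLLOW(C) = {$, d, g}. Thus FOLLOW(S) = {$, d, g}.
FOLLOW(C): in S→C Q C (occurrence 1), C is followed by Q C with FIRST {g}; in S→C Q C (occurrence 2), the suffix after C is empty, so FOLLOW(C) ⊇ FOLLOW(S) = {$, d, g}; in D→J D C, the suffix after C is empty, so FOLLOW(C) ⊇ FOLLOW(D) = {d, g}. Thus FOLLOW(C) = {$, d, g}.
FOLLOW(J): in C→g J S, J is followed by S with FIRST {ε, d, g}; in C→g J S, the suffix after J is nullable, so FOLLOW(J) ⊇ FOLLOW(C) = {$, d, g}; in D→J D C, J is followed by D C with FIRST {d}. Thus FOLLOW(J) = {$, d, g}.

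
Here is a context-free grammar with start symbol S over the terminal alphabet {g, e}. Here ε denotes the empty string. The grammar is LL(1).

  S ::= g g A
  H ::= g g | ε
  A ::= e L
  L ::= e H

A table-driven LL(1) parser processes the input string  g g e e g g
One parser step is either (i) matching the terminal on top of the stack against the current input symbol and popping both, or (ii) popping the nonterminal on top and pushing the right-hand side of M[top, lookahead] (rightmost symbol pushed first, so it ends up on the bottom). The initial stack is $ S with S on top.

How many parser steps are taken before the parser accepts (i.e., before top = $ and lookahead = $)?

step 1: stack=$ S  input=g g e e g g $  — expand S ::= g g A
step 2: stack=$ A g g  input=g g e e g g $  — match g
step 3: stack=$ A g  input=g e e g g $  — match g
step 4: stack=$ A  input=e e g g $  — expand A ::= e L
step 5: stack=$ L e  input=e e g g $  — match e
step 6: stack=$ L  input=e g g $  — expand L ::= e H
step 7: stack=$ H e  input=e g g $  — match e
step 8: stack=$ H  input=g g $  — expand H ::= g g
step 9: stack=$ g g  input=g g $  — match g
step 10: stack=$ g  input=g $  — match g
Accept reached after 10 steps.

10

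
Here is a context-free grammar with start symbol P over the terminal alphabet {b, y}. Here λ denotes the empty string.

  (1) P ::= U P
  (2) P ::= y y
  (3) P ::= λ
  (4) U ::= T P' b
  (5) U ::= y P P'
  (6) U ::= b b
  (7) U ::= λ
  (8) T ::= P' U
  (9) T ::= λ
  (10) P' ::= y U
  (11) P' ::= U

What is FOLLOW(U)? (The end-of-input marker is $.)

{$, b, y}

FIRST(P): from P::=U P we get {λ, b, y}; from P::=y y we get {y}; from P::=λ we get {λ}. So FIRST(P) = {λ, b, y}.
FIRST(U): from U::=T P' b we get {b, y}; from U::=y P P' we get {y}; from U::=b b we get {b}; from U::=λ we get {λ}. So FIRST(U) = {λ, b, y}.
FIRST(P'): from P'::=y U we get {y}; from P'::=U we get {λ, b, y}. So FIRST(P') = {λ, b, y}.
FIRST(T): from T::=P' U we get {λ, b, y}; from T::=λ we get {λ}. So FIRST(T) = {λ, b, y}.
FOLLOW(P) includes $ since P is the start symbol.
FOLLOW(T): in U::=T P' b, T is followed by P' b with FIRST {b, y}. Thus FOLLOW(T) = {b, y}.
FOLLOW(P): in P::=U P, the suffix after P is empty (adds nothing new); in U::=y P P', P is followed by P' with FIRST {λ, b, y}; in U::=y P P', the suffix after P is nullable, so FOLLOW(P) ⊇ FOLLOW(U) = {$, b, y}. Thus FOLLOW(P) = {$, b, y}.
FOLLOW(U): in P::=U P, U is followed by P with FIRST {λ, b, y}; in P::=U P, the suffix after U is nullable, so FOLLOW(U) ⊇ FOLLOW(P) = {$, b, y}; in T::=P' U, the suffix after U is empty, so FOLLOW(U) ⊇ FOLLOW(T) = {b, y}; in P'::=y U, the suffix after U is empty, so FOLLOW(U) ⊇ FOLLOW(P') = {$, b, y}; in P'::=U, the suffix after U is empty, so FOLLOW(U) ⊇ FOLLOW(P') = {$, b, y}. Thus FOLLOW(U) = {$, b, y}.
FOLLOW(P'): in U::=T P' b, P' is followed by b with FIRST {b}; in U::=y P P', the suffix after P' is empty, so FOLLOW(P') ⊇ FOLLOW(U) = {$, b, y}; in T::=P' U, P' is followed by U with FIRST {λ, b, y}; in T::=P' U, the suffix after P' is nullable, so FOLLOW(P') ⊇ FOLLOW(T) = {b, y}. Thus FOLLOW(P') = {$, b, y}.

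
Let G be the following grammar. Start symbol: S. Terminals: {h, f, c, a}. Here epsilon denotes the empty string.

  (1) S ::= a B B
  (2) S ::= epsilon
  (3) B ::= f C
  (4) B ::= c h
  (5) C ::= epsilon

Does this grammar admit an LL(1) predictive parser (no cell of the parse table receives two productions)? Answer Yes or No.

FIRST(S) = {epsilon, a}
FIRST(B) = {c, f}
FIRST(C) = {epsilon}
FOLLOW(S) = {$}
FOLLOW(B) = {$, c, f}
FOLLOW(C) = {$, c, f}
Each cell of M receives at most one production.

Yes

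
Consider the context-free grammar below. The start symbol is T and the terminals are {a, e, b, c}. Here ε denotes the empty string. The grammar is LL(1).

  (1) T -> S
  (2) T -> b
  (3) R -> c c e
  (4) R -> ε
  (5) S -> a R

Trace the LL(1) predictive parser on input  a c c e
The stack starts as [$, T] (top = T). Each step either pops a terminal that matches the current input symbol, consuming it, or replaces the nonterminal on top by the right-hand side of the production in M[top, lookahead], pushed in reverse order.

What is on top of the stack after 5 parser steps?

     Stack    Input      Action
  1  $ T      a c c e $  expand T -> S
  2  $ S      a c c e $  expand S -> a R
  3  $ R a    a c c e $  match a
  4  $ R      c c e $    expand R -> c c e
  5  $ e c c  c c e $    match c
Stack after step 5: $ e c (top = c).

c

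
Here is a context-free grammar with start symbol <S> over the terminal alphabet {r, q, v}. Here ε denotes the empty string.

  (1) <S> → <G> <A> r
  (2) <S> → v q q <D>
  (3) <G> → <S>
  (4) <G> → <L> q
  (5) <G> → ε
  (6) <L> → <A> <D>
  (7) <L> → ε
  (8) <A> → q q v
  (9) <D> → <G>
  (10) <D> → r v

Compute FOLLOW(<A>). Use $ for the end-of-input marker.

FIRST(<A>) = {q}
FIRST(<L>) = {ε, q}  (via <A> <D>)
FIRST(<S>) = {q, v}  (via <G> <A> r)
FIRST(<G>) = {ε, q, v}  (via <S>, <L> q)
FIRST(<D>) = {ε, q, r, v}  (via <G>)
FOLLOW(<S>) includes $ since <S> is the start symbol.
FOLLOW(<L>): in <G>→<L> q, <L> is followed by q with FIRST {q}. Thus FOLLOW(<L>) = {q}.
FOLLOW(<A>): in <S>→<G> <A> r, <A> is followed by r with FIRST {r}; in <L>→<A> <D>, <A> is followed by <D> with FIRST {ε, q, r, v}; in <L>→<A> <D>, the suffix after <A> is nullable, so FOLLOW(<A>) ⊇ FOLLOW(<L>) = {q}. Thus FOLLOW(<A>) = {q, r, v}.
FOLLOW(<S>): in <G>→<S>, the suffix after <S> is empty, so FOLLOW(<S>) ⊇ FOLLOW(<G>) = {$, q}. Thus FOLLOW(<S>) = {$, q}.
FOLLOW(<D>): in <S>→v q q <D>, the suffix after <D> is empty, so FOLLOW(<D>) ⊇ FOLLOW(<S>) = {$, q}; in <L>→<A> <D>, the suffix after <D> is empty, so FOLLOW(<D>) ⊇ FOLLOW(<L>) = {q}. Thus FOLLOW(<D>) = {$, q}.
FOLLOW(<G>): in <S>→<G> <A> r, <G> is followed by <A> r with FIRST {q}; in <D>→<G>, the suffix after <G> is empty, so FOLLOW(<G>) ⊇ FOLLOW(<D>) = {$, q}. Thus FOLLOW(<G>) = {$, q}.

{q, r, v}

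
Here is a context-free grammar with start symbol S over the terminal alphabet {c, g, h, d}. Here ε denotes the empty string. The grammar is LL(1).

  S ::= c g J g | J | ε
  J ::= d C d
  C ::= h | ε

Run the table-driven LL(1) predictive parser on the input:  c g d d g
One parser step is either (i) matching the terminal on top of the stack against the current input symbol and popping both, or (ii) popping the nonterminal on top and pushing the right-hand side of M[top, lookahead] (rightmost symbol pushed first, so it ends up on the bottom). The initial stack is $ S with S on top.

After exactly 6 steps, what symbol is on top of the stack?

d

step 1: stack=$ S  input=c g d d g $  — expand S ::= c g J g
step 2: stack=$ g J g c  input=c g d d g $  — match c
step 3: stack=$ g J g  input=g d d g $  — match g
step 4: stack=$ g J  input=d d g $  — expand J ::= d C d
step 5: stack=$ g d C d  input=d d g $  — match d
step 6: stack=$ g d C  input=d g $  — expand C ::= ε
Stack after step 6: $ g d (top = d).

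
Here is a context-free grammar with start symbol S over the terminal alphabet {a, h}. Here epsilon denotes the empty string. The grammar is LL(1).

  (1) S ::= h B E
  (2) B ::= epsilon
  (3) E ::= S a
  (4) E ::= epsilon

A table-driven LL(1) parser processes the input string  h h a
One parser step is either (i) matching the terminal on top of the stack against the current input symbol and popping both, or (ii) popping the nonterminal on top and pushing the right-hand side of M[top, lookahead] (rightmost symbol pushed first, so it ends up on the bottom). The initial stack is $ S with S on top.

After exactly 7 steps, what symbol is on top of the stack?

E

     Stack      Input    Action
  1  $ S        h h a $  expand S ::= h B E
  2  $ E B h    h h a $  match h
  3  $ E B      h a $    expand B ::= epsilon
  4  $ E        h a $    expand E ::= S a
  5  $ a S      h a $    expand S ::= h B E
  6  $ a E B h  h a $    match h
  7  $ a E B    a $      expand B ::= epsilon
Stack after step 7: $ a E (top = E).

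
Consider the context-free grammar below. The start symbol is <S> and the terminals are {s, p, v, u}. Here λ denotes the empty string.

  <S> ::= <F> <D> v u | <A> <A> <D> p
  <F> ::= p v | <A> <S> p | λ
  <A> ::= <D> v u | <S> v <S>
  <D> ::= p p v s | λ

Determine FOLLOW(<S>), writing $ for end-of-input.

FIRST(<D>) = {λ, p}
FIRST(<S>) = {p, v}  (via <F> <D> v u, <A> <A> <D> p)
FIRST(<A>) = {p, v}  (via <D> v u, <S> v <S>)
FIRST(<F>) = {λ, p, v}  (via <A> <S> p)
FOLLOW(<S>) includes $ since <S> is the start symbol.
FOLLOW(<F>): in <S>::=<F> <D> v u, <F> is followed by <D> v u with FIRST {p, v}. Thus FOLLOW(<F>) = {p, v}.
FOLLOW(<A>): in <S>::=<A> <A> <D> p (occurrence 1), <A> is followed by <A> <D> p with FIRST {p, v}; in <S>::=<A> <A> <D> p (occurrence 2), <A> is followed by <D> p with FIRST {p}; in <F>::=<A> <S> p, <A> is followed by <S> p with FIRST {p, v}. Thus FOLLOW(<A>) = {p, v}.
FOLLOW(<S>): in <F>::=<A> <S> p, <S> is followed by p with FIRST {p}; in <A>::=<S> v <S> (occurrence 1), <S> is followed by v <S> with FIRST {v}; in <A>::=<S> v <S> (occurrence 2), the suffix after <S> is empty, so FOLLOW(<S>) ⊇ FOLLOW(<A>) = {p, v}. Thus FOLLOW(<S>) = {$, p, v}.
FOLLOW(<D>): in <S>::=<F> <D> v u, <D> is followed by v u with FIRST {v}; in <S>::=<A> <A> <D> p, <D> is followed by p with FIRST {p}; in <A>::=<D> v u, <D> is followed by v u with FIRST {v}. Thus FOLLOW(<D>) = {p, v}.

{$, p, v}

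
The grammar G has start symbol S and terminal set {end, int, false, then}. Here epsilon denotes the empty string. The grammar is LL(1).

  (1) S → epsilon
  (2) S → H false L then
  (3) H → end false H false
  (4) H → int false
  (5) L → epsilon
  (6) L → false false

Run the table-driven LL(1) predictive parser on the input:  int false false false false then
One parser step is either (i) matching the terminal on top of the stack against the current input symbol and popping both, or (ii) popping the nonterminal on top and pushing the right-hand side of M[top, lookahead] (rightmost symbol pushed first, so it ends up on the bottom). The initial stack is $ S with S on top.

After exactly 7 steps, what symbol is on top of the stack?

step 1: stack=$ S  input=int false false false false then $  — expand S → H false L then
step 2: stack=$ then L false H  input=int false false false false then $  — expand H → int false
step 3: stack=$ then L false false int  input=int false false false false then $  — match int
step 4: stack=$ then L false false  input=false false false false then $  — match false
step 5: stack=$ then L false  input=false false false then $  — match false
step 6: stack=$ then L  input=false false then $  — expand L → false false
step 7: stack=$ then false false  input=false false then $  — match false
Stack after step 7: $ then false (top = false).

false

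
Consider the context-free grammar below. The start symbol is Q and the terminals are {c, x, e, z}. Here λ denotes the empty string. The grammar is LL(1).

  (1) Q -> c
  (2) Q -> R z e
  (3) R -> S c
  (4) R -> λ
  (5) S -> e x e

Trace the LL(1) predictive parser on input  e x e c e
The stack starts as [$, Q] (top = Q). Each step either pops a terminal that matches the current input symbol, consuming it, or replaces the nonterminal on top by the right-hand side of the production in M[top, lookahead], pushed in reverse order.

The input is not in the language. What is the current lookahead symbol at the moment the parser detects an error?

e

step 1: stack=$ Q  input=e x e c e $  — expand Q -> R z e
step 2: stack=$ e z R  input=e x e c e $  — expand R -> S c
step 3: stack=$ e z c S  input=e x e c e $  — expand S -> e x e
step 4: stack=$ e z c e x e  input=e x e c e $  — match e
step 5: stack=$ e z c e x  input=x e c e $  — match x
step 6: stack=$ e z c e  input=e c e $  — match e
step 7: stack=$ e z c  input=c e $  — match c
step 8: stack=$ e z  input=e $  — error: top is terminal z but lookahead is e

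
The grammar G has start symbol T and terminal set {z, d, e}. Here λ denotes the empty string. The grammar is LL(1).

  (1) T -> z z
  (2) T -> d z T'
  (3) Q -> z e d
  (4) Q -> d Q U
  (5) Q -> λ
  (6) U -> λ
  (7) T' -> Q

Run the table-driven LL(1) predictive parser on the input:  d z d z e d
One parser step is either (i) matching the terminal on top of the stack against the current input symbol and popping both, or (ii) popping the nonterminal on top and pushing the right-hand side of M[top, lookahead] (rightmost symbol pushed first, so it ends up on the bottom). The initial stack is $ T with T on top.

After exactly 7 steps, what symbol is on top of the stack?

step 1: stack=$ T  input=d z d z e d $  — expand T -> d z T'
step 2: stack=$ T' z d  input=d z d z e d $  — match d
step 3: stack=$ T' z  input=z d z e d $  — match z
step 4: stack=$ T'  input=d z e d $  — expand T' -> Q
step 5: stack=$ Q  input=d z e d $  — expand Q -> d Q U
step 6: stack=$ U Q d  input=d z e d $  — match d
step 7: stack=$ U Q  input=z e d $  — expand Q -> z e d
Stack after step 7: $ U d e z (top = z).

z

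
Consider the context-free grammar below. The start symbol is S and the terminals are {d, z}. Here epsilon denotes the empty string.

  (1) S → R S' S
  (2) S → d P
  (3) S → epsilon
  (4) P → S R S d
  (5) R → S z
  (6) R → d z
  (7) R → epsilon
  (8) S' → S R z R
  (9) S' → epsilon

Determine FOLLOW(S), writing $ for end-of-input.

FIRST(S) = {epsilon, d, z}  (via R S' S)
FIRST(R) = {epsilon, d, z}  (via S z)
FIRST(P) = {d, z}  (via S R S d)
FIRST(S') = {epsilon, d, z}  (via S R z R)
FOLLOW(S) includes $ since S is the start symbol.
FOLLOW(S): in S→R S' S, the suffix after S is empty (adds nothing new); in P→S R S d (occurrence 1), S is followed by R S d with FIRST {d, z}; in P→S R S d (occurrence 2), S is followed by d with FIRST {d}; in R→S z, S is followed by z with FIRST {z}; in S'→S R z R, S is followed by R z R with FIRST {d, z}. Thus FOLLOW(S) = {$, d, z}.
FOLLOW(P): in S→d P, the suffix after P is empty, so FOLLOW(P) ⊇ FOLLOW(S) = {$, d, z}. Thus FOLLOW(P) = {$, d, z}.
FOLLOW(S'): in S→R S' S, S' is followed by S with FIRST {epsilon, d, z}; in S→R S' S, the suffix after S' is nullable, so FOLLOW(S') ⊇ FOLLOW(S) = {$, d, z}. Thus FOLLOW(S') = {$, d, z}.
FOLLOW(R): in S→R S' S, R is followed by S' S with FIRST {epsilon, d, z}; in S→R S' S, the suffix after R is nullable, so FOLLOW(R) ⊇ FOLLOW(S) = {$, d, z}; in P→S R S d, R is followed by S d with FIRST {d, z}; in S'→S R z R (occurrence 1), R is followed by z R with FIRST {z}; in S'→S R z R (occurrence 2), the suffix after R is empty, so FOLLOW(R) ⊇ FOLLOW(S') = {$, d, z}. Thus FOLLOW(R) = {$, d, z}.

{$, d, z}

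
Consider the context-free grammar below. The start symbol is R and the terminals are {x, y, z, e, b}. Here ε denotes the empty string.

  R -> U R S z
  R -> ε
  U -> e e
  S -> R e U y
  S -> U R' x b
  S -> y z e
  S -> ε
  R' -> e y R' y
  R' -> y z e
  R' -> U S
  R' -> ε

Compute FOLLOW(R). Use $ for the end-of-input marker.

FIRST(U): from U->e e we get {e}. So FIRST(U) = {e}.
FIRST(R): from R->U R S z we get {e}; from R->ε we get {ε}. So FIRST(R) = {ε, e}.
FIRST(R'): from R'->e y R' y we get {e}; from R'->y z e we get {y}; from R'->U S we get {e}; from R'->ε we get {ε}. So FIRST(R') = {ε, e, y}.
FIRST(S): from S->R e U y we get {e}; from S->U R' x b we get {e}; from S->y z e we get {y}; from S->ε we get {ε}. So FIRST(S) = {ε, e, y}.
FOLLOW(R) includes $ since R is the start symbol.
FOLLOW(R): in R->U R S z, R is followed by S z with FIRST {e, y, z}; in S->R e U y, R is followed by e U y with FIRST {e}. Thus FOLLOW(R) = {$, e, y, z}.
FOLLOW(R'): in S->U R' x b, R' is followed by x b with FIRST {x}; in R'->e y R' y, R' is followed by y with FIRST {y}. Thus FOLLOW(R') = {x, y}.
FOLLOW(U): in R->U R S z, U is followed by R S z with FIRST {e, y, z}; in S->R e U y, U is followed by y with FIRST {y}; in S->U R' x b, U is followed by R' x b with FIRST {e, x, y}; in R'->U S, U is followed by S with FIRST {ε, e, y}; in R'->U S, the suffix after U is nullable, so FOLLOW(U) ⊇ FOLLOW(R') = {x, y}. Thus FOLLOW(U) = {e, x, y, z}.
FOLLOW(S): in R->U R S z, S is followed by z with FIRST {z}; in R'->U S, the suffix after S is empty, so FOLLOW(S) ⊇ FOLLOW(R') = {x, y}. Thus FOLLOW(S) = {x, y, z}.

{$, e, y, z}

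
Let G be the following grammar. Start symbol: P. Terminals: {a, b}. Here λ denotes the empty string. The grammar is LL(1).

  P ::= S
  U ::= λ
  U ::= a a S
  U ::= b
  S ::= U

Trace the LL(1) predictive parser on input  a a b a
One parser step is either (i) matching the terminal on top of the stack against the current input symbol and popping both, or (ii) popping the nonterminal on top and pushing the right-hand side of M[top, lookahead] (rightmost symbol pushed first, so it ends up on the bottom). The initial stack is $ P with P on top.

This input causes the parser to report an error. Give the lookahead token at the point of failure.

     Stack    Input      Action
  1  $ P      a a b a $  expand P ::= S
  2  $ S      a a b a $  expand S ::= U
  3  $ U      a a b a $  expand U ::= a a S
  4  $ S a a  a a b a $  match a
  5  $ S a    a b a $    match a
  6  $ S      b a $      expand S ::= U
  7  $ U      b a $      expand U ::= b
  8  $ b      b a $      match b
  9  $        a $        error: stack empty but input remains

a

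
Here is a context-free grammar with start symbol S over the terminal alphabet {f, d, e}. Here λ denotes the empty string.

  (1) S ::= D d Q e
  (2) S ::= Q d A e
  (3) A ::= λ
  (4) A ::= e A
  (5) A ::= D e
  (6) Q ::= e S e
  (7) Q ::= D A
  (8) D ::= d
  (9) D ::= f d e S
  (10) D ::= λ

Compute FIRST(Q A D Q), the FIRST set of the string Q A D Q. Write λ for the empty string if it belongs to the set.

{λ, d, e, f}

FIRST(D): from D::=d we get {d}; from D::=f d e S we get {f}; from D::=λ we get {λ}. So FIRST(D) = {λ, d, f}.
FIRST(A): from A::=λ we get {λ}; from A::=e A we get {e}; from A::=D e we get {d, e, f}. So FIRST(A) = {λ, d, e, f}.
FIRST(Q): from Q::=e S e we get {e}; from Q::=D A we get {λ, d, e, f}. So FIRST(Q) = {λ, d, e, f}.
FIRST(S): from S::=D d Q e we get {d, f}; from S::=Q d A e we get {d, e, f}. So FIRST(S) = {d, e, f}.
FIRST(Q A D Q): take FIRST of each symbol in turn, carrying on past any symbol whose FIRST contains λ; result {λ, d, e, f}.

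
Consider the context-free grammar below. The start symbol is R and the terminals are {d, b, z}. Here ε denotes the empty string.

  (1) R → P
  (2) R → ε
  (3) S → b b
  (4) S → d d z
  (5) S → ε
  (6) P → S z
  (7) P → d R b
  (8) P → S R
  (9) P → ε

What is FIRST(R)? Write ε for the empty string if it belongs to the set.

{ε, b, d, z}

FIRST(S): from S→b b we get {b}; from S→d d z we get {d}; from S→ε we get {ε}. So FIRST(S) = {ε, b, d}.
FIRST(R): from R→P we get {ε, b, d, z}; from R→ε we get {ε}. So FIRST(R) = {ε, b, d, z}.
FIRST(P): from P→S z we get {b, d, z}; from P→d R b we get {d}; from P→S R we get {ε, b, d, z}; from P→ε we get {ε}. So FIRST(P) = {ε, b, d, z}.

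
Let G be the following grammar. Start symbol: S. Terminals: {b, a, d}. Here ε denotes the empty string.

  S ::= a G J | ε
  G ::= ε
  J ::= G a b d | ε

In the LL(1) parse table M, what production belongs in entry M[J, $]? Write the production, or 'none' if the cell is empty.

J ::= ε

FIRST(S): from S::=a G J we get {a}; from S::=ε we get {ε}. So FIRST(S) = {ε, a}.
FIRST(G): from G::=ε we get {ε}. So FIRST(G) = {ε}.
FIRST(J): from J::=G a b d we get {a}; from J::=ε we get {ε}. So FIRST(J) = {ε, a}.
FOLLOW(S) includes $ since S is the start symbol.
FOLLOW(S): S appears on no right-hand side. Thus FOLLOW(S) = {$}.
FOLLOW(J): in S::=a G J, the suffix after J is empty, so FOLLOW(J) ⊇ FOLLOW(S) = {$}. Thus FOLLOW(J) = {$}.
For J ::= G a b d: FIRST(G a b d) = {a}, so it goes in M[J, t] for t ∈ {a}.
For J ::= ε: FIRST(ε) = {ε}, so it goes in M[J, t] for t ∈ {}; since ε ∈ FIRST, also for every t ∈ FOLLOW(J) = {$}.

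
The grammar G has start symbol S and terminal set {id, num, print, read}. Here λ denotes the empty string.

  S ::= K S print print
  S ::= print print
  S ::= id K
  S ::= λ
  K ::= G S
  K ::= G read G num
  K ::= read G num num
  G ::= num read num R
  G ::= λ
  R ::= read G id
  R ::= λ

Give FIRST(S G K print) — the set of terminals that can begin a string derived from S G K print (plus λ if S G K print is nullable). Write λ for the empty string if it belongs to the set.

FIRST(G) = {λ, num}
FIRST(R) = {λ, read}
FIRST(S) = {λ, id, num, print, read}  (via K S print print)
FIRST(K) = {λ, id, num, print, read}  (via G S, G read G num)
FIRST(S G K print): take FIRST of each symbol in turn, carrying on past any symbol whose FIRST contains λ; result {id, num, print, read}.

{id, num, print, read}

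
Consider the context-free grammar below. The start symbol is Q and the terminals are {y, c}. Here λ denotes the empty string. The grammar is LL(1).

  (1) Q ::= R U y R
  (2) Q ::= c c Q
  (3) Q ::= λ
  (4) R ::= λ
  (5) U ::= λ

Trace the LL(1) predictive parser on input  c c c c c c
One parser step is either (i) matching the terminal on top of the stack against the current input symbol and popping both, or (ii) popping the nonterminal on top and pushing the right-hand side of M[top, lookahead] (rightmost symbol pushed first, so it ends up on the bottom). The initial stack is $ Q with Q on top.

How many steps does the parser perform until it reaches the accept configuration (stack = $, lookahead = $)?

10

      Stack    Input          Action
   1  $ Q      c c c c c c $  expand Q ::= c c Q
   2  $ Q c c  c c c c c c $  match c
   3  $ Q c    c c c c c $    match c
   4  $ Q      c c c c $      expand Q ::= c c Q
   5  $ Q c c  c c c c $      match c
   6  $ Q c    c c c $        match c
   7  $ Q      c c $          expand Q ::= c c Q
   8  $ Q c c  c c $          match c
   9  $ Q c    c $            match c
  10  $ Q      $              expand Q ::= λ
Accept reached after 10 steps.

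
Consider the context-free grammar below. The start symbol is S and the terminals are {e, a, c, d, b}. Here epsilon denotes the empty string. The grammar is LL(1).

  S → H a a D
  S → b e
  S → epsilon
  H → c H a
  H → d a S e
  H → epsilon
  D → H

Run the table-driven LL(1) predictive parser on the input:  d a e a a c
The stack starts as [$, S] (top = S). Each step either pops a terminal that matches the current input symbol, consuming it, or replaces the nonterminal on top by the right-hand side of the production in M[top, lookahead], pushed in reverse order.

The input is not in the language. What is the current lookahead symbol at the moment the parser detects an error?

$

      Stack            Input          Action
   1  $ S              d a e a a c $  expand S → H a a D
   2  $ D a a H        d a e a a c $  expand H → d a S e
   3  $ D a a e S a d  d a e a a c $  match d
   4  $ D a a e S a    a e a a c $    match a
   5  $ D a a e S      e a a c $      expand S → epsilon
   6  $ D a a e        e a a c $      match e
   7  $ D a a          a a c $        match a
   8  $ D a            a c $          match a
   9  $ D              c $            expand D → H
  10  $ H              c $            expand H → c H a
  11  $ a H c          c $            match c
  12  $ a H            $              expand H → epsilon
  13  $ a              $              error: top is terminal a but lookahead is $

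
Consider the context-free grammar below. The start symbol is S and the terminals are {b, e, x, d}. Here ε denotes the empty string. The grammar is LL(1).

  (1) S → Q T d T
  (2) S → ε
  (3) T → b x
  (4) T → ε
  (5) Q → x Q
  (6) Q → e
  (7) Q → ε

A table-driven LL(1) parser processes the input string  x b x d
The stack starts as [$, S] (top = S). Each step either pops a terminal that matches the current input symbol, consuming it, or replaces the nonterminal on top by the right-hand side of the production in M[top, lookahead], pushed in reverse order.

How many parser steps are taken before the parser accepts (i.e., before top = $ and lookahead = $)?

step 1: stack=$ S  input=x b x d $  — expand S → Q T d T
step 2: stack=$ T d T Q  input=x b x d $  — expand Q → x Q
step 3: stack=$ T d T Q x  input=x b x d $  — match x
step 4: stack=$ T d T Q  input=b x d $  — expand Q → ε
step 5: stack=$ T d T  input=b x d $  — expand T → b x
step 6: stack=$ T d x b  input=b x d $  — match b
step 7: stack=$ T d x  input=x d $  — match x
step 8: stack=$ T d  input=d $  — match d
step 9: stack=$ T  input=$  — expand T → ε
Accept reached after 9 steps.

9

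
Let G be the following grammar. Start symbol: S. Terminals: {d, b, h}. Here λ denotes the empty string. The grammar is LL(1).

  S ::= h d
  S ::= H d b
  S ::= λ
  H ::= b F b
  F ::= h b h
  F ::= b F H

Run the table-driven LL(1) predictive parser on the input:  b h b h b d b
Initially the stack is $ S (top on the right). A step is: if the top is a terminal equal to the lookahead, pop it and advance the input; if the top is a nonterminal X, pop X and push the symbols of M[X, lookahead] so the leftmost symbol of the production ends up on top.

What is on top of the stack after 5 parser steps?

step 1: stack=$ S  input=b h b h b d b $  — expand S ::= H d b
step 2: stack=$ b d H  input=b h b h b d b $  — expand H ::= b F b
step 3: stack=$ b d b F b  input=b h b h b d b $  — match b
step 4: stack=$ b d b F  input=h b h b d b $  — expand F ::= h b h
step 5: stack=$ b d b h b h  input=h b h b d b $  — match h
Stack after step 5: $ b d b h b (top = b).

b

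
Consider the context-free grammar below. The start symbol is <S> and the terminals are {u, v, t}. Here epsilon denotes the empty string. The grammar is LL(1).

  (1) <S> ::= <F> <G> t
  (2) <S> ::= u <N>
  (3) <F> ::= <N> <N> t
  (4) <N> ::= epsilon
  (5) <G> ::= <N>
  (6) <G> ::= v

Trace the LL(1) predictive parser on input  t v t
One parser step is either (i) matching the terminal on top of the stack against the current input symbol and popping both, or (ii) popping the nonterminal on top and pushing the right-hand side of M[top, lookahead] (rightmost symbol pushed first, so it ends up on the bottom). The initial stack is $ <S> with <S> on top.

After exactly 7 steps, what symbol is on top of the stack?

t

step 1: stack=$ <S>  input=t v t $  — expand <S> ::= <F> <G> t
step 2: stack=$ t <G> <F>  input=t v t $  — expand <F> ::= <N> <N> t
step 3: stack=$ t <G> t <N> <N>  input=t v t $  — expand <N> ::= epsilon
step 4: stack=$ t <G> t <N>  input=t v t $  — expand <N> ::= epsilon
step 5: stack=$ t <G> t  input=t v t $  — match t
step 6: stack=$ t <G>  input=v t $  — expand <G> ::= v
step 7: stack=$ t v  input=v t $  — match v
Stack after step 7: $ t (top = t).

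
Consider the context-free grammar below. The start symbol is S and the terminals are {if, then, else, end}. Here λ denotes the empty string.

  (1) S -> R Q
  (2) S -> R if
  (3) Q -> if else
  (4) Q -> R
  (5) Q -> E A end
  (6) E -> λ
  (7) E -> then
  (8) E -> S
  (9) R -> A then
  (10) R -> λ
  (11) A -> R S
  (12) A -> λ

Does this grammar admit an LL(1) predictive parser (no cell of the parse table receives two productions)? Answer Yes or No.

FIRST(S) = {λ, end, if, then}
FIRST(Q) = {λ, end, if, then}
FIRST(E) = {λ, end, if, then}
FIRST(R) = {λ, end, if, then}
FIRST(A) = {λ, end, if, then}
FOLLOW(S) = {$, end, if, then}
FOLLOW(Q) = {$, end, if, then}
FOLLOW(E) = {end, if, then}
FOLLOW(R) = {$, end, if, then}
FOLLOW(A) = {end, then}
Cell M[A, end] receives both A -> R S and A -> λ — the grammar is not LL(1).

No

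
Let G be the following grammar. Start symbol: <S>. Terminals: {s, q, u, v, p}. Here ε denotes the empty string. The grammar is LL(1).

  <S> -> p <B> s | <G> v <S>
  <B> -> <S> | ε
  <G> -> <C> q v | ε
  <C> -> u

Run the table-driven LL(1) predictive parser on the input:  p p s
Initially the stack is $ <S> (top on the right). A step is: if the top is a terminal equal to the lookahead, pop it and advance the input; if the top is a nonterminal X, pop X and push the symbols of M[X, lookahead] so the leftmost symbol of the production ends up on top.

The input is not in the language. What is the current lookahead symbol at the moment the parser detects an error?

step 1: stack=$ <S>  input=p p s $  — expand <S> -> p <B> s
step 2: stack=$ s <B> p  input=p p s $  — match p
step 3: stack=$ s <B>  input=p s $  — expand <B> -> <S>
step 4: stack=$ s <S>  input=p s $  — expand <S> -> p <B> s
step 5: stack=$ s s <B> p  input=p s $  — match p
step 6: stack=$ s s <B>  input=s $  — expand <B> -> ε
step 7: stack=$ s s  input=s $  — match s
step 8: stack=$ s  input=$  — error: top is terminal s but lookahead is $

$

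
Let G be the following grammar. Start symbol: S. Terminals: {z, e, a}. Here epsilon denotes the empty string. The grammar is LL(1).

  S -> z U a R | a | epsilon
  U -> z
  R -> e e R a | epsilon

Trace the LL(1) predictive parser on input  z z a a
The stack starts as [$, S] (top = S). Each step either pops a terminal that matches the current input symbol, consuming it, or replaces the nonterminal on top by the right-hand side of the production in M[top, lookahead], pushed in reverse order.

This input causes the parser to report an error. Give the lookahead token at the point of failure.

     Stack      Input      Action
  1  $ S        z z a a $  expand S -> z U a R
  2  $ R a U z  z z a a $  match z
  3  $ R a U    z a a $    expand U -> z
  4  $ R a z    z a a $    match z
  5  $ R a      a a $      match a
  6  $ R        a $        expand R -> epsilon
  7  $          a $        error: stack empty but input remains

a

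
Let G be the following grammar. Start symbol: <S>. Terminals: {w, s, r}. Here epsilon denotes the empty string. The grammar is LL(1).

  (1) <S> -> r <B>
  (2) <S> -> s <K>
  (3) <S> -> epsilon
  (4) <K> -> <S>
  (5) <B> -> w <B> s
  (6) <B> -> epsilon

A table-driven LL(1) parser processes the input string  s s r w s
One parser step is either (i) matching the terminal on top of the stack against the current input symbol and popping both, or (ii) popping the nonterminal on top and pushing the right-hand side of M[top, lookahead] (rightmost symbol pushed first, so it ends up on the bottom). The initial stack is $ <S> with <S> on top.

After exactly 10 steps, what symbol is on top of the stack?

      Stack      Input        Action
   1  $ <S>      s s r w s $  expand <S> -> s <K>
   2  $ <K> s    s s r w s $  match s
   3  $ <K>      s r w s $    expand <K> -> <S>
   4  $ <S>      s r w s $    expand <S> -> s <K>
   5  $ <K> s    s r w s $    match s
   6  $ <K>      r w s $      expand <K> -> <S>
   7  $ <S>      r w s $      expand <S> -> r <B>
   8  $ <B> r    r w s $      match r
   9  $ <B>      w s $        expand <B> -> w <B> s
  10  $ s <B> w  w s $        match w
Stack after step 10: $ s <B> (top = <B>).

<B>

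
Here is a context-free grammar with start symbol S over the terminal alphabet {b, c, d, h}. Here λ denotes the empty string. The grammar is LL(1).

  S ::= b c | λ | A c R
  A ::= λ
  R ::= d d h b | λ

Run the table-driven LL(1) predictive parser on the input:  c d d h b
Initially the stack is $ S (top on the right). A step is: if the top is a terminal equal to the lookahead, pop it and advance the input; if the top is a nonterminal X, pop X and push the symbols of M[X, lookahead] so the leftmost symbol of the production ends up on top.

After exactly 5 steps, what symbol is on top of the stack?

step 1: stack=$ S  input=c d d h b $  — expand S ::= A c R
step 2: stack=$ R c A  input=c d d h b $  — expand A ::= λ
step 3: stack=$ R c  input=c d d h b $  — match c
step 4: stack=$ R  input=d d h b $  — expand R ::= d d h b
step 5: stack=$ b h d d  input=d d h b $  — match d
Stack after step 5: $ b h d (top = d).

d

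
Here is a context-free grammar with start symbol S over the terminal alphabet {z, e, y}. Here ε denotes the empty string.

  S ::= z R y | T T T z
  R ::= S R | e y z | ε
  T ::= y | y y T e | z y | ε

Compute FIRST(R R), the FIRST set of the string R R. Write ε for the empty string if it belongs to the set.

FIRST(T): from T::=y we get {y}; from T::=y y T e we get {y}; from T::=z y we get {z}; from T::=ε we get {ε}. So FIRST(T) = {ε, y, z}.
FIRST(S): from S::=z R y we get {z}; from S::=T T T z we get {y, z}. So FIRST(S) = {y, z}.
FIRST(R): from R::=S R we get {y, z}; from R::=e y z we get {e}; from R::=ε we get {ε}. So FIRST(R) = {ε, e, y, z}.
FIRST(R R): take FIRST of each symbol in turn, carrying on past any symbol whose FIRST contains ε; result {ε, e, y, z}.

{ε, e, y, z}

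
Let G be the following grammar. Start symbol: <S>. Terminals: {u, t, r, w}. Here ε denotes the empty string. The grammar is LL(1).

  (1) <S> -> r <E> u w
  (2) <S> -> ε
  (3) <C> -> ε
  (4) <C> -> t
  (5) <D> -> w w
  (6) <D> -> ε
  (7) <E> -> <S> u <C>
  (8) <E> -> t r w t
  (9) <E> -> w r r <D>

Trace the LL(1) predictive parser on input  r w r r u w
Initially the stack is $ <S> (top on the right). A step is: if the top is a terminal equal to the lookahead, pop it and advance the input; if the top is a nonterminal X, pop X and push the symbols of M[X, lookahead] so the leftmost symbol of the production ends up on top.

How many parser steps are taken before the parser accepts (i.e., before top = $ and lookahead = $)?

9

     Stack            Input          Action
  1  $ <S>            r w r r u w $  expand <S> -> r <E> u w
  2  $ w u <E> r      r w r r u w $  match r
  3  $ w u <E>        w r r u w $    expand <E> -> w r r <D>
  4  $ w u <D> r r w  w r r u w $    match w
  5  $ w u <D> r r    r r u w $      match r
  6  $ w u <D> r      r u w $        match r
  7  $ w u <D>        u w $          expand <D> -> ε
  8  $ w u            u w $          match u
  9  $ w              w $            match w
Accept reached after 9 steps.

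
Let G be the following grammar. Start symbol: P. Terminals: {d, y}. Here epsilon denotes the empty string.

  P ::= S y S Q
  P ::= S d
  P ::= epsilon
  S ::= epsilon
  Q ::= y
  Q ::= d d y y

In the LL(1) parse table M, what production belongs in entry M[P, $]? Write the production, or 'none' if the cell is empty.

P ::= epsilon

FIRST(S): from S::=epsilon we get {epsilon}. So FIRST(S) = {epsilon}.
FIRST(Q): from Q::=y we get {y}; from Q::=d d y y we get {d}. So FIRST(Q) = {d, y}.
FIRST(P): from P::=S y S Q we get {y}; from P::=S d we get {d}; from P::=epsilon we get {epsilon}. So FIRST(P) = {epsilon, d, y}.
FOLLOW(P) includes $ since P is the start symbol.
FOLLOW(P): P appears on no right-hand side. Thus FOLLOW(P) = {$}.
For P ::= S y S Q: FIRST(S y S Q) = {y}, so it goes in M[P, t] for t ∈ {y}.
For P ::= S d: FIRST(S d) = {d}, so it goes in M[P, t] for t ∈ {d}.
For P ::= epsilon: FIRST(epsilon) = {epsilon}, so it goes in M[P, t] for t ∈ {}; since epsilon ∈ FIRST, also for every t ∈ FOLLOW(P) = {$}.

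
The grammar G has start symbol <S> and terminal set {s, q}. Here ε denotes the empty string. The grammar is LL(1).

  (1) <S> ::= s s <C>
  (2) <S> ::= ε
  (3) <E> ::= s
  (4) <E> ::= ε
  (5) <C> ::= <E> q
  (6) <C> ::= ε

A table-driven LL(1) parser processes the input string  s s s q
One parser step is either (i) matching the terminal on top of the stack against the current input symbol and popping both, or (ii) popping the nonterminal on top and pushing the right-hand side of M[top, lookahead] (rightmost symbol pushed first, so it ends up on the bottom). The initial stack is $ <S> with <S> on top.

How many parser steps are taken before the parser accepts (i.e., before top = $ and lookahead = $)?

7

step 1: stack=$ <S>  input=s s s q $  — expand <S> ::= s s <C>
step 2: stack=$ <C> s s  input=s s s q $  — match s
step 3: stack=$ <C> s  input=s s q $  — match s
step 4: stack=$ <C>  input=s q $  — expand <C> ::= <E> q
step 5: stack=$ q <E>  input=s q $  — expand <E> ::= s
step 6: stack=$ q s  input=s q $  — match s
step 7: stack=$ q  input=q $  — match q
Accept reached after 7 steps.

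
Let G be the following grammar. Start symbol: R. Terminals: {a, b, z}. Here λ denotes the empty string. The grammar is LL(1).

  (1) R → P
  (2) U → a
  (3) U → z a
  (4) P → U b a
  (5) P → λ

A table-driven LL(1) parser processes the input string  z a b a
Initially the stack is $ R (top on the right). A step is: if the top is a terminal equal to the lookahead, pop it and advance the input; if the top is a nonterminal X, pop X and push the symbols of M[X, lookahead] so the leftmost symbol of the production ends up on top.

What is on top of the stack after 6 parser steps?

step 1: stack=$ R  input=z a b a $  — expand R → P
step 2: stack=$ P  input=z a b a $  — expand P → U b a
step 3: stack=$ a b U  input=z a b a $  — expand U → z a
step 4: stack=$ a b a z  input=z a b a $  — match z
step 5: stack=$ a b a  input=a b a $  — match a
step 6: stack=$ a b  input=b a $  — match b
Stack after step 6: $ a (top = a).

a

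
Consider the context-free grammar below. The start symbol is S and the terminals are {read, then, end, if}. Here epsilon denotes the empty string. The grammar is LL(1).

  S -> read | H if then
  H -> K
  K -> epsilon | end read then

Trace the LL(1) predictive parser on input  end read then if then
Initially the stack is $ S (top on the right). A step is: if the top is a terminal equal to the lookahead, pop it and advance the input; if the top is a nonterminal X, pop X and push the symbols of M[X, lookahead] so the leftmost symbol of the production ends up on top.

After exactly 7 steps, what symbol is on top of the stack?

     Stack                    Input                    Action
  1  $ S                      end read then if then $  expand S -> H if then
  2  $ then if H              end read then if then $  expand H -> K
  3  $ then if K              end read then if then $  expand K -> end read then
  4  $ then if then read end  end read then if then $  match end
  5  $ then if then read      read then if then $      match read
  6  $ then if then           then if then $           match then
  7  $ then if                if then $                match if
Stack after step 7: $ then (top = then).

then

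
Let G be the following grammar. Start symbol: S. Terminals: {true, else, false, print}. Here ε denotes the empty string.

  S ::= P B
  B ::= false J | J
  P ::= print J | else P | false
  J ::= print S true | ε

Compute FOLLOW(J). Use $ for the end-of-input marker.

FIRST(P): from P::=print J we get {print}; from P::=else P we get {else}; from P::=false we get {false}. So FIRST(P) = {else, false, print}.
FIRST(J): from J::=print S true we get {print}; from J::=ε we get {ε}. So FIRST(J) = {ε, print}.
FIRST(S): from S::=P B we get {else, false, print}. So FIRST(S) = {else, false, print}.
FIRST(B): from B::=false J we get {false}; from B::=J we get {ε, print}. So FIRST(B) = {ε, false, print}.
FOLLOW(S) includes $ since S is the start symbol.
FOLLOW(S): in J::=print S true, S is followed by true with FIRST {true}. Thus FOLLOW(S) = {$, true}.
FOLLOW(B): in S::=P B, the suffix after B is empty, so FOLLOW(B) ⊇ FOLLOW(S) = {$, true}. Thus FOLLOW(B) = {$, true}.
FOLLOW(P): in S::=P B, P is followed by B with FIRST {ε, false, print}; in S::=P B, the suffix after P is nullable, so FOLLOW(P) ⊇ FOLLOW(S) = {$, true}; in P::=else P, the suffix after P is empty (adds nothing new). Thus FOLLOW(P) = {$, false, print, true}.
FOLLOW(J): in B::=false J, the suffix after J is empty, so FOLLOW(J) ⊇ FOLLOW(B) = {$, true}; in B::=J, the suffix after J is empty, so FOLLOW(J) ⊇ FOLLOW(B) = {$, true}; in P::=print J, the suffix after J is empty, so FOLLOW(J) ⊇ FOLLOW(P) = {$, false, print, true}. Thus FOLLOW(J) = {$, false, print, true}.

{$, false, print, true}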